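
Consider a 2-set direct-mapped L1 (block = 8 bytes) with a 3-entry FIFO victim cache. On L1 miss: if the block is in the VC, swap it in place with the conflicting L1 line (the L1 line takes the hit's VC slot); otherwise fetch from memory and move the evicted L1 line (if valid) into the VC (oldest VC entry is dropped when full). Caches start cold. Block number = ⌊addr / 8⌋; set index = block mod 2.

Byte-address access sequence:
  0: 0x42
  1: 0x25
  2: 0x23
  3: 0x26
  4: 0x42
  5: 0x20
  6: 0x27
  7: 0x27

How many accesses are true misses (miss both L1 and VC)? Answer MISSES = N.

MISSES = 2

0: 0x42 (blk 8, set 0) → MISS  vc=[]
1: 0x25 (blk 4, set 0) → MISS  vc=[8]
2: 0x23 (blk 4, set 0) → L1-HIT  vc=[8]
3: 0x26 (blk 4, set 0) → L1-HIT  vc=[8]
4: 0x42 (blk 8, set 0) → VC-HIT  vc=[4]
5: 0x20 (blk 4, set 0) → VC-HIT  vc=[8]
6: 0x27 (blk 4, set 0) → L1-HIT  vc=[8]
7: 0x27 (blk 4, set 0) → L1-HIT  vc=[8]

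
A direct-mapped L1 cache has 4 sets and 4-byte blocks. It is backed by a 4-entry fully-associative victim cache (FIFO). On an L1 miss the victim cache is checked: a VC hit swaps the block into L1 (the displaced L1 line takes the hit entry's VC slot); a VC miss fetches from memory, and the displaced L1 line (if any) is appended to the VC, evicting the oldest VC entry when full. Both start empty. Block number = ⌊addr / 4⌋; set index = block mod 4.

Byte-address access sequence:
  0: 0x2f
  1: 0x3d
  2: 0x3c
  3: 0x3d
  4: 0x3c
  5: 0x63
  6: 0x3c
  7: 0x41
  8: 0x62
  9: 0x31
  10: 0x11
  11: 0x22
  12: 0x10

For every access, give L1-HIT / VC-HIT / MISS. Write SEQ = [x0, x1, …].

#0 0x2f→b11/s3 MISS; vc=[]
#1 0x3d→b15/s3 MISS; vc=[11]
#2 0x3c→b15/s3 L1-HIT; vc=[11]
#3 0x3d→b15/s3 L1-HIT; vc=[11]
#4 0x3c→b15/s3 L1-HIT; vc=[11]
#5 0x63→b24/s0 MISS; vc=[11]
#6 0x3c→b15/s3 L1-HIT; vc=[11]
#7 0x41→b16/s0 MISS; vc=[11,24]
#8 0x62→b24/s0 VC-HIT; vc=[11,16]
#9 0x31→b12/s0 MISS; vc=[11,16,24]
#10 0x11→b4/s0 MISS; vc=[11,16,24,12]
#11 0x22→b8/s0 MISS; vc=[16,24,12,4]
#12 0x10→b4/s0 VC-HIT; vc=[16,24,12,8]

SEQ = [MISS, MISS, L1-HIT, L1-HIT, L1-HIT, MISS, L1-HIT, MISS, VC-HIT, MISS, MISS, MISS, VC-HIT]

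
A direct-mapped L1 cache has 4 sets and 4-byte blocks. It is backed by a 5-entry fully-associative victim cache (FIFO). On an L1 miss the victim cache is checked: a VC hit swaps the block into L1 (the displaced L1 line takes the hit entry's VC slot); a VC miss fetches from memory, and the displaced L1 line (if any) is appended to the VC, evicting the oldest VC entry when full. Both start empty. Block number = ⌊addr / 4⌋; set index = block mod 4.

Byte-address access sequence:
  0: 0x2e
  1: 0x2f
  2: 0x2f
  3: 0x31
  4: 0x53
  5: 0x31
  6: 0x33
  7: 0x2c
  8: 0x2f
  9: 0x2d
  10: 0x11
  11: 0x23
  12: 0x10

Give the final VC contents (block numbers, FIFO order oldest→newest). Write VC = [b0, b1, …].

VC = [20, 12, 8]

0: 0x2e (blk 11, set 3) → MISS  vc=[]
1: 0x2f (blk 11, set 3) → L1-HIT  vc=[]
2: 0x2f (blk 11, set 3) → L1-HIT  vc=[]
3: 0x31 (blk 12, set 0) → MISS  vc=[]
4: 0x53 (blk 20, set 0) → MISS  vc=[12]
5: 0x31 (blk 12, set 0) → VC-HIT  vc=[20]
6: 0x33 (blk 12, set 0) → L1-HIT  vc=[20]
7: 0x2c (blk 11, set 3) → L1-HIT  vc=[20]
8: 0x2f (blk 11, set 3) → L1-HIT  vc=[20]
9: 0x2d (blk 11, set 3) → L1-HIT  vc=[20]
10: 0x11 (blk 4, set 0) → MISS  vc=[20, 12]
11: 0x23 (blk 8, set 0) → MISS  vc=[20, 12, 4]
12: 0x10 (blk 4, set 0) → VC-HIT  vc=[20, 12, 8]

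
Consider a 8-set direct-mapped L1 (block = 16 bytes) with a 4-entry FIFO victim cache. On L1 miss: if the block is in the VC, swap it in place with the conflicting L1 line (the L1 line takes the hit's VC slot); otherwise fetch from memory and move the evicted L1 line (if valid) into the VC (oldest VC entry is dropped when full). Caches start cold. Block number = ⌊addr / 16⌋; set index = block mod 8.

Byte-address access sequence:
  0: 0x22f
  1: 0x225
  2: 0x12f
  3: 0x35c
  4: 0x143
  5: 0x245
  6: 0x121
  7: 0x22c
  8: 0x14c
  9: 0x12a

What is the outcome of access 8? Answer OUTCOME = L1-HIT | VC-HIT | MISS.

OUTCOME = VC-HIT

0: 0x22f (blk 34, set 2) → MISS  vc=[]
1: 0x225 (blk 34, set 2) → L1-HIT  vc=[]
2: 0x12f (blk 18, set 2) → MISS  vc=[34]
3: 0x35c (blk 53, set 5) → MISS  vc=[34]
4: 0x143 (blk 20, set 4) → MISS  vc=[34]
5: 0x245 (blk 36, set 4) → MISS  vc=[34, 20]
6: 0x121 (blk 18, set 2) → L1-HIT  vc=[34, 20]
7: 0x22c (blk 34, set 2) → VC-HIT  vc=[18, 20]
8: 0x14c (blk 20, set 4) → VC-HIT  vc=[18, 36]
9: 0x12a (blk 18, set 2) → VC-HIT  vc=[34, 36]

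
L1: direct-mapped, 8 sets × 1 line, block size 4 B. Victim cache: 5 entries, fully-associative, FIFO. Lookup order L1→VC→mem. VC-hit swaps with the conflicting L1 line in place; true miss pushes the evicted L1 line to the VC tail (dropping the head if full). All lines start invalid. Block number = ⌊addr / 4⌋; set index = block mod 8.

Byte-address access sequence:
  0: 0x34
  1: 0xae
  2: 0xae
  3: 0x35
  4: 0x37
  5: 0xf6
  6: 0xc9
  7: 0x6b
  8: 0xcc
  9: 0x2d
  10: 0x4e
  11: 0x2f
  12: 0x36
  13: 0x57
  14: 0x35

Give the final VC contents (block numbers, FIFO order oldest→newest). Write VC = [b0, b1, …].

VC = [50, 43, 51, 19, 21]

0: 0x34 (blk 13, set 5) → MISS  vc=[]
1: 0xae (blk 43, set 3) → MISS  vc=[]
2: 0xae (blk 43, set 3) → L1-HIT  vc=[]
3: 0x35 (blk 13, set 5) → L1-HIT  vc=[]
4: 0x37 (blk 13, set 5) → L1-HIT  vc=[]
5: 0xf6 (blk 61, set 5) → MISS  vc=[13]
6: 0xc9 (blk 50, set 2) → MISS  vc=[13]
7: 0x6b (blk 26, set 2) → MISS  vc=[13, 50]
8: 0xcc (blk 51, set 3) → MISS  vc=[13, 50, 43]
9: 0x2d (blk 11, set 3) → MISS  vc=[13, 50, 43, 51]
10: 0x4e (blk 19, set 3) → MISS  vc=[13, 50, 43, 51, 11]
11: 0x2f (blk 11, set 3) → VC-HIT  vc=[13, 50, 43, 51, 19]
12: 0x36 (blk 13, set 5) → VC-HIT  vc=[61, 50, 43, 51, 19]
13: 0x57 (blk 21, set 5) → MISS  vc=[50, 43, 51, 19, 13]
14: 0x35 (blk 13, set 5) → VC-HIT  vc=[50, 43, 51, 19, 21]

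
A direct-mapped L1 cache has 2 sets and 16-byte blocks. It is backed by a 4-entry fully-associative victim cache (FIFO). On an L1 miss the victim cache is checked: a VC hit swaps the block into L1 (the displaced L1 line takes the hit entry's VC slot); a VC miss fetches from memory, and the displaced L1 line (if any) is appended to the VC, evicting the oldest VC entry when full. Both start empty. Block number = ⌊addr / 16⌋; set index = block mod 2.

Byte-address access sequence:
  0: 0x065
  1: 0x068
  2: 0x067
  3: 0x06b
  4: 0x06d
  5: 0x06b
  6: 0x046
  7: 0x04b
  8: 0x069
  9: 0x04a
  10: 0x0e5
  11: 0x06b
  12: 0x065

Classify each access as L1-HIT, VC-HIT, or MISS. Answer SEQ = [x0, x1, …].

0: 0x65 (blk 6, set 0) → MISS  vc=[]
1: 0x68 (blk 6, set 0) → L1-HIT  vc=[]
2: 0x67 (blk 6, set 0) → L1-HIT  vc=[]
3: 0x6b (blk 6, set 0) → L1-HIT  vc=[]
4: 0x6d (blk 6, set 0) → L1-HIT  vc=[]
5: 0x6b (blk 6, set 0) → L1-HIT  vc=[]
6: 0x46 (blk 4, set 0) → MISS  vc=[6]
7: 0x4b (blk 4, set 0) → L1-HIT  vc=[6]
8: 0x69 (blk 6, set 0) → VC-HIT  vc=[4]
9: 0x4a (blk 4, set 0) → VC-HIT  vc=[6]
10: 0xe5 (blk 14, set 0) → MISS  vc=[6, 4]
11: 0x6b (blk 6, set 0) → VC-HIT  vc=[14, 4]
12: 0x65 (blk 6, set 0) → L1-HIT  vc=[14, 4]

SEQ = [MISS, L1-HIT, L1-HIT, L1-HIT, L1-HIT, L1-HIT, MISS, L1-HIT, VC-HIT, VC-HIT, MISS, VC-HIT, L1-HIT]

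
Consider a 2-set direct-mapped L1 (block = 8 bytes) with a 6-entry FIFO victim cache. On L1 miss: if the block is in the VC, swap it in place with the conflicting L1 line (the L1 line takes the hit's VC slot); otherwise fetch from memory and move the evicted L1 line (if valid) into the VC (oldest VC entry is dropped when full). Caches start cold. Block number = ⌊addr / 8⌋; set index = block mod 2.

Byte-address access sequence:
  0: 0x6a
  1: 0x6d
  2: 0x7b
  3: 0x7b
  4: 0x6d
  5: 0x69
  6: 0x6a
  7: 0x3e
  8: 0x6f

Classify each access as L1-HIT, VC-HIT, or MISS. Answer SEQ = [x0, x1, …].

0: 0x6a (blk 13, set 1) → MISS  vc=[]
1: 0x6d (blk 13, set 1) → L1-HIT  vc=[]
2: 0x7b (blk 15, set 1) → MISS  vc=[13]
3: 0x7b (blk 15, set 1) → L1-HIT  vc=[13]
4: 0x6d (blk 13, set 1) → VC-HIT  vc=[15]
5: 0x69 (blk 13, set 1) → L1-HIT  vc=[15]
6: 0x6a (blk 13, set 1) → L1-HIT  vc=[15]
7: 0x3e (blk 7, set 1) → MISS  vc=[15, 13]
8: 0x6f (blk 13, set 1) → VC-HIT  vc=[15, 7]

SEQ = [MISS, L1-HIT, MISS, L1-HIT, VC-HIT, L1-HIT, L1-HIT, MISS, VC-HIT]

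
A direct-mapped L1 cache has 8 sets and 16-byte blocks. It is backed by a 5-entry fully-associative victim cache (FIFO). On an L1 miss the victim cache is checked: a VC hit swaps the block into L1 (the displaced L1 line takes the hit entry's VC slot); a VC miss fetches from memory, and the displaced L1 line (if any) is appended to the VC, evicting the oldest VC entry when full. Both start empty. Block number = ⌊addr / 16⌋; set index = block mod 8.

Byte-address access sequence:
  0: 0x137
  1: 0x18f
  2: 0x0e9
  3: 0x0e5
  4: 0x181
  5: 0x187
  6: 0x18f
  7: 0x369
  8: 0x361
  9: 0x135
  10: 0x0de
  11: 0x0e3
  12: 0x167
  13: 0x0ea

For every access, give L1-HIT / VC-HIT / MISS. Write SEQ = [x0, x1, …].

0: 0x137 (blk 19, set 3) → MISS  vc=[]
1: 0x18f (blk 24, set 0) → MISS  vc=[]
2: 0xe9 (blk 14, set 6) → MISS  vc=[]
3: 0xe5 (blk 14, set 6) → L1-HIT  vc=[]
4: 0x181 (blk 24, set 0) → L1-HIT  vc=[]
5: 0x187 (blk 24, set 0) → L1-HIT  vc=[]
6: 0x18f (blk 24, set 0) → L1-HIT  vc=[]
7: 0x369 (blk 54, set 6) → MISS  vc=[14]
8: 0x361 (blk 54, set 6) → L1-HIT  vc=[14]
9: 0x135 (blk 19, set 3) → L1-HIT  vc=[14]
10: 0xde (blk 13, set 5) → MISS  vc=[14]
11: 0xe3 (blk 14, set 6) → VC-HIT  vc=[54]
12: 0x167 (blk 22, set 6) → MISS  vc=[54, 14]
13: 0xea (blk 14, set 6) → VC-HIT  vc=[54, 22]

SEQ = [MISS, MISS, MISS, L1-HIT, L1-HIT, L1-HIT, L1-HIT, MISS, L1-HIT, L1-HIT, MISS, VC-HIT, MISS, VC-HIT]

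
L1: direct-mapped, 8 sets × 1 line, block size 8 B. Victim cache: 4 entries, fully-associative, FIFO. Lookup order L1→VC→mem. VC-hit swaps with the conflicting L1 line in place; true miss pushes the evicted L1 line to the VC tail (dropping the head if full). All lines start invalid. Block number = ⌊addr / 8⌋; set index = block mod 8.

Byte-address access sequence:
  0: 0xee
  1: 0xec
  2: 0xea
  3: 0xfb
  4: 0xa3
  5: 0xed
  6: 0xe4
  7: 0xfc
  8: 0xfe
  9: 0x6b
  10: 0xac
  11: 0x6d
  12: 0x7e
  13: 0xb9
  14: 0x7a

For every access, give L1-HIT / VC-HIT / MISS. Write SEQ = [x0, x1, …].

SEQ = [MISS, L1-HIT, L1-HIT, MISS, MISS, L1-HIT, MISS, L1-HIT, L1-HIT, MISS, MISS, VC-HIT, MISS, MISS, VC-HIT]

#0 0xee→b29/s5 MISS; vc=[]
#1 0xec→b29/s5 L1-HIT; vc=[]
#2 0xea→b29/s5 L1-HIT; vc=[]
#3 0xfb→b31/s7 MISS; vc=[]
#4 0xa3→b20/s4 MISS; vc=[]
#5 0xed→b29/s5 L1-HIT; vc=[]
#6 0xe4→b28/s4 MISS; vc=[20]
#7 0xfc→b31/s7 L1-HIT; vc=[20]
#8 0xfe→b31/s7 L1-HIT; vc=[20]
#9 0x6b→b13/s5 MISS; vc=[20,29]
#10 0xac→b21/s5 MISS; vc=[20,29,13]
#11 0x6d→b13/s5 VC-HIT; vc=[20,29,21]
#12 0x7e→b15/s7 MISS; vc=[20,29,21,31]
#13 0xb9→b23/s7 MISS; vc=[29,21,31,15]
#14 0x7a→b15/s7 VC-HIT; vc=[29,21,31,23]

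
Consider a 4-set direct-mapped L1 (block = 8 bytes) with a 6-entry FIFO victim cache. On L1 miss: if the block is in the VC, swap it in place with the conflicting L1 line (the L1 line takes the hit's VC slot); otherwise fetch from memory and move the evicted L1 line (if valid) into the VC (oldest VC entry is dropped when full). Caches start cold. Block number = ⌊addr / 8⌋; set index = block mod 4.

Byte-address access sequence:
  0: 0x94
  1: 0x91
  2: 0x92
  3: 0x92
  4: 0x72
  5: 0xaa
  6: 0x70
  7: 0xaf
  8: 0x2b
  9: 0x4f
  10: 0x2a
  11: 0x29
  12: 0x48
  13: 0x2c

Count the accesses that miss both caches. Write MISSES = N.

MISSES = 5

  [0] addr=0x94 blk=18 s=2: MISS | VC []
  [1] addr=0x91 blk=18 s=2: L1-HIT | VC []
  [2] addr=0x92 blk=18 s=2: L1-HIT | VC []
  [3] addr=0x92 blk=18 s=2: L1-HIT | VC []
  [4] addr=0x72 blk=14 s=2: MISS | VC [18]
  [5] addr=0xaa blk=21 s=1: MISS | VC [18]
  [6] addr=0x70 blk=14 s=2: L1-HIT | VC [18]
  [7] addr=0xaf blk=21 s=1: L1-HIT | VC [18]
  [8] addr=0x2b blk=5 s=1: MISS | VC [18, 21]
  [9] addr=0x4f blk=9 s=1: MISS | VC [18, 21, 5]
  [10] addr=0x2a blk=5 s=1: VC-HIT | VC [18, 21, 9]
  [11] addr=0x29 blk=5 s=1: L1-HIT | VC [18, 21, 9]
  [12] addr=0x48 blk=9 s=1: VC-HIT | VC [18, 21, 5]
  [13] addr=0x2c blk=5 s=1: VC-HIT | VC [18, 21, 9]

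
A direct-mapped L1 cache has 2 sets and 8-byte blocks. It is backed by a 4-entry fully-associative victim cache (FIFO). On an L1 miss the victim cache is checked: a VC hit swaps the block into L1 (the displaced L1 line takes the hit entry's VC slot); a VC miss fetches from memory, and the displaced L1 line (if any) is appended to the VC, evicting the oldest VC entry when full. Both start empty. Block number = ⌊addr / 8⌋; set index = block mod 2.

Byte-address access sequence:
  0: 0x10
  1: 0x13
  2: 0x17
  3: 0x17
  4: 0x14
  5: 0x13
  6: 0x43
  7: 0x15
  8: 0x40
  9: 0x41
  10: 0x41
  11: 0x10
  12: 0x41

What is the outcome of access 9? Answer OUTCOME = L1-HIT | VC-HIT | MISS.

  [0] addr=0x10 blk=2 s=0: MISS | VC []
  [1] addr=0x13 blk=2 s=0: L1-HIT | VC []
  [2] addr=0x17 blk=2 s=0: L1-HIT | VC []
  [3] addr=0x17 blk=2 s=0: L1-HIT | VC []
  [4] addr=0x14 blk=2 s=0: L1-HIT | VC []
  [5] addr=0x13 blk=2 s=0: L1-HIT | VC []
  [6] addr=0x43 blk=8 s=0: MISS | VC [2]
  [7] addr=0x15 blk=2 s=0: VC-HIT | VC [8]
  [8] addr=0x40 blk=8 s=0: VC-HIT | VC [2]
  [9] addr=0x41 blk=8 s=0: L1-HIT | VC [2]
  [10] addr=0x41 blk=8 s=0: L1-HIT | VC [2]
  [11] addr=0x10 blk=2 s=0: VC-HIT | VC [8]
  [12] addr=0x41 blk=8 s=0: VC-HIT | VC [2]

OUTCOME = L1-HIT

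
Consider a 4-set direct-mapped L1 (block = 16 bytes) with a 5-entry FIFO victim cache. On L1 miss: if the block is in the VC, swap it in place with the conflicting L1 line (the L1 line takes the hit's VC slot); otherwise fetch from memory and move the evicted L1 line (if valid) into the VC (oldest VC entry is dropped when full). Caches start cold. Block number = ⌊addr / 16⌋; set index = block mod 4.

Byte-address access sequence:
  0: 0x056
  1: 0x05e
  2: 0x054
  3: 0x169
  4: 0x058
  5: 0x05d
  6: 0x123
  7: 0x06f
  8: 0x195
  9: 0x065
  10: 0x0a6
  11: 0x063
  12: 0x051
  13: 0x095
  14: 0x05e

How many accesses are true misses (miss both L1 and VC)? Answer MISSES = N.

  [0] addr=0x56 blk=5 s=1: MISS | VC []
  [1] addr=0x5e blk=5 s=1: L1-HIT | VC []
  [2] addr=0x54 blk=5 s=1: L1-HIT | VC []
  [3] addr=0x169 blk=22 s=2: MISS | VC []
  [4] addr=0x58 blk=5 s=1: L1-HIT | VC []
  [5] addr=0x5d blk=5 s=1: L1-HIT | VC []
  [6] addr=0x123 blk=18 s=2: MISS | VC [22]
  [7] addr=0x6f blk=6 s=2: MISS | VC [22, 18]
  [8] addr=0x195 blk=25 s=1: MISS | VC [22, 18, 5]
  [9] addr=0x65 blk=6 s=2: L1-HIT | VC [22, 18, 5]
  [10] addr=0xa6 blk=10 s=2: MISS | VC [22, 18, 5, 6]
  [11] addr=0x63 blk=6 s=2: VC-HIT | VC [22, 18, 5, 10]
  [12] addr=0x51 blk=5 s=1: VC-HIT | VC [22, 18, 25, 10]
  [13] addr=0x95 blk=9 s=1: MISS | VC [22, 18, 25, 10, 5]
  [14] addr=0x5e blk=5 s=1: VC-HIT | VC [22, 18, 25, 10, 9]

MISSES = 7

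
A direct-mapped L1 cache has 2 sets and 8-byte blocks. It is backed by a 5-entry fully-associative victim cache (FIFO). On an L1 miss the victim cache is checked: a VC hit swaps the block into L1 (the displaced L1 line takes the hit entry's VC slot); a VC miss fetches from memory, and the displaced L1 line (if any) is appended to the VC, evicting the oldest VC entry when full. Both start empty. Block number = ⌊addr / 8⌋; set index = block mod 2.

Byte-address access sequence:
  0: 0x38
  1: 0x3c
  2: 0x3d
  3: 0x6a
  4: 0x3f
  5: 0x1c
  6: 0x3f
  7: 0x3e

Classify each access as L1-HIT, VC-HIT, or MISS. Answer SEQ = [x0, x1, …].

SEQ = [MISS, L1-HIT, L1-HIT, MISS, VC-HIT, MISS, VC-HIT, L1-HIT]

  [0] addr=0x38 blk=7 s=1: MISS | VC []
  [1] addr=0x3c blk=7 s=1: L1-HIT | VC []
  [2] addr=0x3d blk=7 s=1: L1-HIT | VC []
  [3] addr=0x6a blk=13 s=1: MISS | VC [7]
  [4] addr=0x3f blk=7 s=1: VC-HIT | VC [13]
  [5] addr=0x1c blk=3 s=1: MISS | VC [13, 7]
  [6] addr=0x3f blk=7 s=1: VC-HIT | VC [13, 3]
  [7] addr=0x3e blk=7 s=1: L1-HIT | VC [13, 3]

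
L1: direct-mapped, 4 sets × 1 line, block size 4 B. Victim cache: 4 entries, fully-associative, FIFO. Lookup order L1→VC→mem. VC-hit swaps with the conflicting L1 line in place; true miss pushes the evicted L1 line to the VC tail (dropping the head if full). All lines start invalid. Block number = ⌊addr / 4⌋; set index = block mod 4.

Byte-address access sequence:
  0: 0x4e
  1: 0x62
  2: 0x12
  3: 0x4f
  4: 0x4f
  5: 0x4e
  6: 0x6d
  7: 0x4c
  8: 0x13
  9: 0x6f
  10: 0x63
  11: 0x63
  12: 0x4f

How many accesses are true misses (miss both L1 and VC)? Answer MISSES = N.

#0 0x4e→b19/s3 MISS; vc=[]
#1 0x62→b24/s0 MISS; vc=[]
#2 0x12→b4/s0 MISS; vc=[24]
#3 0x4f→b19/s3 L1-HIT; vc=[24]
#4 0x4f→b19/s3 L1-HIT; vc=[24]
#5 0x4e→b19/s3 L1-HIT; vc=[24]
#6 0x6d→b27/s3 MISS; vc=[24,19]
#7 0x4c→b19/s3 VC-HIT; vc=[24,27]
#8 0x13→b4/s0 L1-HIT; vc=[24,27]
#9 0x6f→b27/s3 VC-HIT; vc=[24,19]
#10 0x63→b24/s0 VC-HIT; vc=[4,19]
#11 0x63→b24/s0 L1-HIT; vc=[4,19]
#12 0x4f→b19/s3 VC-HIT; vc=[4,27]

MISSES = 4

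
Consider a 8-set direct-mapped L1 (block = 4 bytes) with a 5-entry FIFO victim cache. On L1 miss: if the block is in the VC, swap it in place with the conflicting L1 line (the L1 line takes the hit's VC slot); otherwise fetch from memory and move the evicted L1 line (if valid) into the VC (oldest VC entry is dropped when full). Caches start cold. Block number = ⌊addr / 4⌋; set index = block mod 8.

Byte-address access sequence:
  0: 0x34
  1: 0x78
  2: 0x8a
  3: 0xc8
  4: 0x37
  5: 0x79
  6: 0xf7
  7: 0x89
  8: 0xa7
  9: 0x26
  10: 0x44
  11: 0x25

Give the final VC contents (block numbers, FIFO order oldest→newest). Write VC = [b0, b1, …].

#0 0x34→b13/s5 MISS; vc=[]
#1 0x78→b30/s6 MISS; vc=[]
#2 0x8a→b34/s2 MISS; vc=[]
#3 0xc8→b50/s2 MISS; vc=[34]
#4 0x37→b13/s5 L1-HIT; vc=[34]
#5 0x79→b30/s6 L1-HIT; vc=[34]
#6 0xf7→b61/s5 MISS; vc=[34,13]
#7 0x89→b34/s2 VC-HIT; vc=[50,13]
#8 0xa7→b41/s1 MISS; vc=[50,13]
#9 0x26→b9/s1 MISS; vc=[50,13,41]
#10 0x44→b17/s1 MISS; vc=[50,13,41,9]
#11 0x25→b9/s1 VC-HIT; vc=[50,13,41,17]

VC = [50, 13, 41, 17]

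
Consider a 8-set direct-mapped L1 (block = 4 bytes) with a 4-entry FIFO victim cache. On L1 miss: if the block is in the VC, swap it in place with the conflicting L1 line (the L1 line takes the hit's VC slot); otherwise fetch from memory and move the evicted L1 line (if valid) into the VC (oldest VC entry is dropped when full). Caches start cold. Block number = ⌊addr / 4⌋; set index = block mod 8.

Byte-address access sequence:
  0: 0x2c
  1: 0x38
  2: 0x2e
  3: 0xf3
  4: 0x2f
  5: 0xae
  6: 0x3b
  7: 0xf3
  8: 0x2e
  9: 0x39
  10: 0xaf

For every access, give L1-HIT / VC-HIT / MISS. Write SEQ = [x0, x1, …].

#0 0x2c→b11/s3 MISS; vc=[]
#1 0x38→b14/s6 MISS; vc=[]
#2 0x2e→b11/s3 L1-HIT; vc=[]
#3 0xf3→b60/s4 MISS; vc=[]
#4 0x2f→b11/s3 L1-HIT; vc=[]
#5 0xae→b43/s3 MISS; vc=[11]
#6 0x3b→b14/s6 L1-HIT; vc=[11]
#7 0xf3→b60/s4 L1-HIT; vc=[11]
#8 0x2e→b11/s3 VC-HIT; vc=[43]
#9 0x39→b14/s6 L1-HIT; vc=[43]
#10 0xaf→b43/s3 VC-HIT; vc=[11]

SEQ = [MISS, MISS, L1-HIT, MISS, L1-HIT, MISS, L1-HIT, L1-HIT, VC-HIT, L1-HIT, VC-HIT]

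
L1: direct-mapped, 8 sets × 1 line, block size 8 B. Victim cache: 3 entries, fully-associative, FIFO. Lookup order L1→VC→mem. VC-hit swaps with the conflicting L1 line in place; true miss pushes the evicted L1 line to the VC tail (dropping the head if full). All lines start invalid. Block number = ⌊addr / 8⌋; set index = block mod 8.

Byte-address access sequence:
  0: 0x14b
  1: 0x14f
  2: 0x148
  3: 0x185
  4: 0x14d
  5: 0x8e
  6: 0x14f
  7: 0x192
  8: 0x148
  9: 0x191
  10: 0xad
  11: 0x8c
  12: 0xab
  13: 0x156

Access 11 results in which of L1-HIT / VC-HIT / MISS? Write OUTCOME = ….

OUTCOME = VC-HIT

  [0] addr=0x14b blk=41 s=1: MISS | VC []
  [1] addr=0x14f blk=41 s=1: L1-HIT | VC []
  [2] addr=0x148 blk=41 s=1: L1-HIT | VC []
  [3] addr=0x185 blk=48 s=0: MISS | VC []
  [4] addr=0x14d blk=41 s=1: L1-HIT | VC []
  [5] addr=0x8e blk=17 s=1: MISS | VC [41]
  [6] addr=0x14f blk=41 s=1: VC-HIT | VC [17]
  [7] addr=0x192 blk=50 s=2: MISS | VC [17]
  [8] addr=0x148 blk=41 s=1: L1-HIT | VC [17]
  [9] addr=0x191 blk=50 s=2: L1-HIT | VC [17]
  [10] addr=0xad blk=21 s=5: MISS | VC [17]
  [11] addr=0x8c blk=17 s=1: VC-HIT | VC [41]
  [12] addr=0xab blk=21 s=5: L1-HIT | VC [41]
  [13] addr=0x156 blk=42 s=2: MISS | VC [41, 50]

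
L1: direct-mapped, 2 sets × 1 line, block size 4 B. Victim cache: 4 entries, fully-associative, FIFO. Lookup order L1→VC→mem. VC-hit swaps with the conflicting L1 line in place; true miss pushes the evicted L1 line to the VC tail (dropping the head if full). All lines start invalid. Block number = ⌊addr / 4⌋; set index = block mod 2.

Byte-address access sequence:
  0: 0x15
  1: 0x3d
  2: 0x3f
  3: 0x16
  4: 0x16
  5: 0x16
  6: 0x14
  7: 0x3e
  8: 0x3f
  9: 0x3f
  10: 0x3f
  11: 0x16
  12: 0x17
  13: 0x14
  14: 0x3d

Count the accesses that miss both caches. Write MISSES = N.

0: 0x15 (blk 5, set 1) → MISS  vc=[]
1: 0x3d (blk 15, set 1) → MISS  vc=[5]
2: 0x3f (blk 15, set 1) → L1-HIT  vc=[5]
3: 0x16 (blk 5, set 1) → VC-HIT  vc=[15]
4: 0x16 (blk 5, set 1) → L1-HIT  vc=[15]
5: 0x16 (blk 5, set 1) → L1-HIT  vc=[15]
6: 0x14 (blk 5, set 1) → L1-HIT  vc=[15]
7: 0x3e (blk 15, set 1) → VC-HIT  vc=[5]
8: 0x3f (blk 15, set 1) → L1-HIT  vc=[5]
9: 0x3f (blk 15, set 1) → L1-HIT  vc=[5]
10: 0x3f (blk 15, set 1) → L1-HIT  vc=[5]
11: 0x16 (blk 5, set 1) → VC-HIT  vc=[15]
12: 0x17 (blk 5, set 1) → L1-HIT  vc=[15]
13: 0x14 (blk 5, set 1) → L1-HIT  vc=[15]
14: 0x3d (blk 15, set 1) → VC-HIT  vc=[5]

MISSES = 2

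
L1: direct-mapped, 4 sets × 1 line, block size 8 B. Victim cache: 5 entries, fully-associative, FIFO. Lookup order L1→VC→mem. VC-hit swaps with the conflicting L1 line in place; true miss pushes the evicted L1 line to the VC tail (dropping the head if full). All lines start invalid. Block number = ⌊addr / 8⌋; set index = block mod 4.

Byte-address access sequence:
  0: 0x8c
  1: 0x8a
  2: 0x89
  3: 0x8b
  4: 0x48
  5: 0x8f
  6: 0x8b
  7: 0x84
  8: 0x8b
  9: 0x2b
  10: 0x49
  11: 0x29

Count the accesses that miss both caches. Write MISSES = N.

#0 0x8c→b17/s1 MISS; vc=[]
#1 0x8a→b17/s1 L1-HIT; vc=[]
#2 0x89→b17/s1 L1-HIT; vc=[]
#3 0x8b→b17/s1 L1-HIT; vc=[]
#4 0x48→b9/s1 MISS; vc=[17]
#5 0x8f→b17/s1 VC-HIT; vc=[9]
#6 0x8b→b17/s1 L1-HIT; vc=[9]
#7 0x84→b16/s0 MISS; vc=[9]
#8 0x8b→b17/s1 L1-HIT; vc=[9]
#9 0x2b→b5/s1 MISS; vc=[9,17]
#10 0x49→b9/s1 VC-HIT; vc=[5,17]
#11 0x29→b5/s1 VC-HIT; vc=[9,17]

MISSES = 4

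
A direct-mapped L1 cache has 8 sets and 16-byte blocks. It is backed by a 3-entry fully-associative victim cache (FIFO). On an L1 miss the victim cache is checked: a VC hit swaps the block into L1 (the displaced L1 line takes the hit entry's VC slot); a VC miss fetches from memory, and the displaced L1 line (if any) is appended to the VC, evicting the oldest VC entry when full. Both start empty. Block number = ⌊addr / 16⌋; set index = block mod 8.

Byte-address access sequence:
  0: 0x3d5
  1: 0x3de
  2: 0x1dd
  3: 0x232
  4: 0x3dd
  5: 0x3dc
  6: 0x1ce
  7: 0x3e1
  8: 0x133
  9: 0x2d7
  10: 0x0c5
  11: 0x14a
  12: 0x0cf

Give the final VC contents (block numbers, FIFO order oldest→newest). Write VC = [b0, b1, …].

  [0] addr=0x3d5 blk=61 s=5: MISS | VC []
  [1] addr=0x3de blk=61 s=5: L1-HIT | VC []
  [2] addr=0x1dd blk=29 s=5: MISS | VC [61]
  [3] addr=0x232 blk=35 s=3: MISS | VC [61]
  [4] addr=0x3dd blk=61 s=5: VC-HIT | VC [29]
  [5] addr=0x3dc blk=61 s=5: L1-HIT | VC [29]
  [6] addr=0x1ce blk=28 s=4: MISS | VC [29]
  [7] addr=0x3e1 blk=62 s=6: MISS | VC [29]
  [8] addr=0x133 blk=19 s=3: MISS | VC [29, 35]
  [9] addr=0x2d7 blk=45 s=5: MISS | VC [29, 35, 61]
  [10] addr=0xc5 blk=12 s=4: MISS | VC [35, 61, 28]
  [11] addr=0x14a blk=20 s=4: MISS | VC [61, 28, 12]
  [12] addr=0xcf blk=12 s=4: VC-HIT | VC [61, 28, 20]

VC = [61, 28, 20]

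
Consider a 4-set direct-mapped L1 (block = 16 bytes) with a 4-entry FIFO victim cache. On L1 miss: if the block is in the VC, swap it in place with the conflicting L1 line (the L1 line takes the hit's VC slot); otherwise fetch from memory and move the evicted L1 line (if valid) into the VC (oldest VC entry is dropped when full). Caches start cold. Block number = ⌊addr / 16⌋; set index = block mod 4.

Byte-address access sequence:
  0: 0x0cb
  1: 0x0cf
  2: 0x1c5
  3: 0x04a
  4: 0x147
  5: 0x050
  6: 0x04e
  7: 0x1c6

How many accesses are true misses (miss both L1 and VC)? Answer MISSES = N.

0: 0xcb (blk 12, set 0) → MISS  vc=[]
1: 0xcf (blk 12, set 0) → L1-HIT  vc=[]
2: 0x1c5 (blk 28, set 0) → MISS  vc=[12]
3: 0x4a (blk 4, set 0) → MISS  vc=[12, 28]
4: 0x147 (blk 20, set 0) → MISS  vc=[12, 28, 4]
5: 0x50 (blk 5, set 1) → MISS  vc=[12, 28, 4]
6: 0x4e (blk 4, set 0) → VC-HIT  vc=[12, 28, 20]
7: 0x1c6 (blk 28, set 0) → VC-HIT  vc=[12, 4, 20]

MISSES = 5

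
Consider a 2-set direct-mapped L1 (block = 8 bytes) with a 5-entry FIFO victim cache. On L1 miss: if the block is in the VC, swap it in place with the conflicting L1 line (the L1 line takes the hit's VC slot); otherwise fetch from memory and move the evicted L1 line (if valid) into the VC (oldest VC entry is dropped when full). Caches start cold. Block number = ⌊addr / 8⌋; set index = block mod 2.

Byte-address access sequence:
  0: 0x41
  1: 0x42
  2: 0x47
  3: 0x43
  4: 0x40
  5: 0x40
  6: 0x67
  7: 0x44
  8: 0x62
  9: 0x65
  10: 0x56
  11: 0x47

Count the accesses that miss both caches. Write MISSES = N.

MISSES = 3

  [0] addr=0x41 blk=8 s=0: MISS | VC []
  [1] addr=0x42 blk=8 s=0: L1-HIT | VC []
  [2] addr=0x47 blk=8 s=0: L1-HIT | VC []
  [3] addr=0x43 blk=8 s=0: L1-HIT | VC []
  [4] addr=0x40 blk=8 s=0: L1-HIT | VC []
  [5] addr=0x40 blk=8 s=0: L1-HIT | VC []
  [6] addr=0x67 blk=12 s=0: MISS | VC [8]
  [7] addr=0x44 blk=8 s=0: VC-HIT | VC [12]
  [8] addr=0x62 blk=12 s=0: VC-HIT | VC [8]
  [9] addr=0x65 blk=12 s=0: L1-HIT | VC [8]
  [10] addr=0x56 blk=10 s=0: MISS | VC [8, 12]
  [11] addr=0x47 blk=8 s=0: VC-HIT | VC [10, 12]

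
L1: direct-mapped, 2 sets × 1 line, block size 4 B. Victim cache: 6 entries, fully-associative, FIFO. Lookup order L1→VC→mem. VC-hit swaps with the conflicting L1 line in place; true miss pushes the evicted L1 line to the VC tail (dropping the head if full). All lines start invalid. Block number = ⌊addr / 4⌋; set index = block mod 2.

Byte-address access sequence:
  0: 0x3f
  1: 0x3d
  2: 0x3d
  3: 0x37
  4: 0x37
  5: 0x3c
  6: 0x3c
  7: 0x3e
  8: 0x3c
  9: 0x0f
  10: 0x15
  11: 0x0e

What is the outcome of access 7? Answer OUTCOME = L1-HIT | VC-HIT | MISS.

0: 0x3f (blk 15, set 1) → MISS  vc=[]
1: 0x3d (blk 15, set 1) → L1-HIT  vc=[]
2: 0x3d (blk 15, set 1) → L1-HIT  vc=[]
3: 0x37 (blk 13, set 1) → MISS  vc=[15]
4: 0x37 (blk 13, set 1) → L1-HIT  vc=[15]
5: 0x3c (blk 15, set 1) → VC-HIT  vc=[13]
6: 0x3c (blk 15, set 1) → L1-HIT  vc=[13]
7: 0x3e (blk 15, set 1) → L1-HIT  vc=[13]
8: 0x3c (blk 15, set 1) → L1-HIT  vc=[13]
9: 0xf (blk 3, set 1) → MISS  vc=[13, 15]
10: 0x15 (blk 5, set 1) → MISS  vc=[13, 15, 3]
11: 0xe (blk 3, set 1) → VC-HIT  vc=[13, 15, 5]

OUTCOME = L1-HIT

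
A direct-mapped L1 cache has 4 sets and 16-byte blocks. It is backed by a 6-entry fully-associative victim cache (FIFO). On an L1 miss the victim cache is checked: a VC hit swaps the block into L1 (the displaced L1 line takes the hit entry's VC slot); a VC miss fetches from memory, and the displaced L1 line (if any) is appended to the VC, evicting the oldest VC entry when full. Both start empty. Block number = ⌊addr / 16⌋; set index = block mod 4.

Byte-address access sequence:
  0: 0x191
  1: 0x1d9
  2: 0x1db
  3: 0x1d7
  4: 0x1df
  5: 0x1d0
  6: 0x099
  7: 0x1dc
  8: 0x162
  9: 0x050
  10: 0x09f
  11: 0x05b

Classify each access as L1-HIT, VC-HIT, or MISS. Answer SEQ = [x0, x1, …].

SEQ = [MISS, MISS, L1-HIT, L1-HIT, L1-HIT, L1-HIT, MISS, VC-HIT, MISS, MISS, VC-HIT, VC-HIT]

  [0] addr=0x191 blk=25 s=1: MISS | VC []
  [1] addr=0x1d9 blk=29 s=1: MISS | VC [25]
  [2] addr=0x1db blk=29 s=1: L1-HIT | VC [25]
  [3] addr=0x1d7 blk=29 s=1: L1-HIT | VC [25]
  [4] addr=0x1df blk=29 s=1: L1-HIT | VC [25]
  [5] addr=0x1d0 blk=29 s=1: L1-HIT | VC [25]
  [6] addr=0x99 blk=9 s=1: MISS | VC [25, 29]
  [7] addr=0x1dc blk=29 s=1: VC-HIT | VC [25, 9]
  [8] addr=0x162 blk=22 s=2: MISS | VC [25, 9]
  [9] addr=0x50 blk=5 s=1: MISS | VC [25, 9, 29]
  [10] addr=0x9f blk=9 s=1: VC-HIT | VC [25, 5, 29]
  [11] addr=0x5b blk=5 s=1: VC-HIT | VC [25, 9, 29]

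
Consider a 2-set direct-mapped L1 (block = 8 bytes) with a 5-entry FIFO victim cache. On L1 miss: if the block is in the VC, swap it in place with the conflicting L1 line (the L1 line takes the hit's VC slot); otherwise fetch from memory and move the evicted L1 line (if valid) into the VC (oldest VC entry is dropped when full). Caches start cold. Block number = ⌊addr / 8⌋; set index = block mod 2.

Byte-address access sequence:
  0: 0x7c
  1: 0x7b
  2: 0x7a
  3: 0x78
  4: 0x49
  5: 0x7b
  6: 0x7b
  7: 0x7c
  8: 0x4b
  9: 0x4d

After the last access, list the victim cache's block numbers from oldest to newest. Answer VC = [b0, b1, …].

0: 0x7c (blk 15, set 1) → MISS  vc=[]
1: 0x7b (blk 15, set 1) → L1-HIT  vc=[]
2: 0x7a (blk 15, set 1) → L1-HIT  vc=[]
3: 0x78 (blk 15, set 1) → L1-HIT  vc=[]
4: 0x49 (blk 9, set 1) → MISS  vc=[15]
5: 0x7b (blk 15, set 1) → VC-HIT  vc=[9]
6: 0x7b (blk 15, set 1) → L1-HIT  vc=[9]
7: 0x7c (blk 15, set 1) → L1-HIT  vc=[9]
8: 0x4b (blk 9, set 1) → VC-HIT  vc=[15]
9: 0x4d (blk 9, set 1) → L1-HIT  vc=[15]

VC = [15]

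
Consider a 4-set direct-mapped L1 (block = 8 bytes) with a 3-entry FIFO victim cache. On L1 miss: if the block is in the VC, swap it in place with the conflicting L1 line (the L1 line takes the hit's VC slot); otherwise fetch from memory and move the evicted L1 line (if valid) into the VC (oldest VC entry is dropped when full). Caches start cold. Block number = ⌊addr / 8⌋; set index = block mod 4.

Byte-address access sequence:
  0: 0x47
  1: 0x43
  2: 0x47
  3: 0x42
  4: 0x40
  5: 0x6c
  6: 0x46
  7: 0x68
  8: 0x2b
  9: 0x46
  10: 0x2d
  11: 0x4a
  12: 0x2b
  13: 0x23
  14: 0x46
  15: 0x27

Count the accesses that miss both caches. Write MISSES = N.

0: 0x47 (blk 8, set 0) → MISS  vc=[]
1: 0x43 (blk 8, set 0) → L1-HIT  vc=[]
2: 0x47 (blk 8, set 0) → L1-HIT  vc=[]
3: 0x42 (blk 8, set 0) → L1-HIT  vc=[]
4: 0x40 (blk 8, set 0) → L1-HIT  vc=[]
5: 0x6c (blk 13, set 1) → MISS  vc=[]
6: 0x46 (blk 8, set 0) → L1-HIT  vc=[]
7: 0x68 (blk 13, set 1) → L1-HIT  vc=[]
8: 0x2b (blk 5, set 1) → MISS  vc=[13]
9: 0x46 (blk 8, set 0) → L1-HIT  vc=[13]
10: 0x2d (blk 5, set 1) → L1-HIT  vc=[13]
11: 0x4a (blk 9, set 1) → MISS  vc=[13, 5]
12: 0x2b (blk 5, set 1) → VC-HIT  vc=[13, 9]
13: 0x23 (blk 4, set 0) → MISS  vc=[13, 9, 8]
14: 0x46 (blk 8, set 0) → VC-HIT  vc=[13, 9, 4]
15: 0x27 (blk 4, set 0) → VC-HIT  vc=[13, 9, 8]

MISSES = 5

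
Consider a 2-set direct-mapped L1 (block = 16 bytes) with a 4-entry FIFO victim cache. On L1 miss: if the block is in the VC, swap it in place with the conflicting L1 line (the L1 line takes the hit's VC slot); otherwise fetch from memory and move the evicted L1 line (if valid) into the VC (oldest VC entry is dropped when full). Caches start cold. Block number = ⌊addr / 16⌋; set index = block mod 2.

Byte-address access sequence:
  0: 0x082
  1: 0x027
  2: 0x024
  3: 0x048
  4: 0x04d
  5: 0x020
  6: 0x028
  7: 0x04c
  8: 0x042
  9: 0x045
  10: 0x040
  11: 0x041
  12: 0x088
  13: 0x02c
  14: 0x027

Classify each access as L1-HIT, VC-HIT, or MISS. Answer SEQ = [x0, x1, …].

0: 0x82 (blk 8, set 0) → MISS  vc=[]
1: 0x27 (blk 2, set 0) → MISS  vc=[8]
2: 0x24 (blk 2, set 0) → L1-HIT  vc=[8]
3: 0x48 (blk 4, set 0) → MISS  vc=[8, 2]
4: 0x4d (blk 4, set 0) → L1-HIT  vc=[8, 2]
5: 0x20 (blk 2, set 0) → VC-HIT  vc=[8, 4]
6: 0x28 (blk 2, set 0) → L1-HIT  vc=[8, 4]
7: 0x4c (blk 4, set 0) → VC-HIT  vc=[8, 2]
8: 0x42 (blk 4, set 0) → L1-HIT  vc=[8, 2]
9: 0x45 (blk 4, set 0) → L1-HIT  vc=[8, 2]
10: 0x40 (blk 4, set 0) → L1-HIT  vc=[8, 2]
11: 0x41 (blk 4, set 0) → L1-HIT  vc=[8, 2]
12: 0x88 (blk 8, set 0) → VC-HIT  vc=[4, 2]
13: 0x2c (blk 2, set 0) → VC-HIT  vc=[4, 8]
14: 0x27 (blk 2, set 0) → L1-HIT  vc=[4, 8]

SEQ = [MISS, MISS, L1-HIT, MISS, L1-HIT, VC-HIT, L1-HIT, VC-HIT, L1-HIT, L1-HIT, L1-HIT, L1-HIT, VC-HIT, VC-HIT, L1-HIT]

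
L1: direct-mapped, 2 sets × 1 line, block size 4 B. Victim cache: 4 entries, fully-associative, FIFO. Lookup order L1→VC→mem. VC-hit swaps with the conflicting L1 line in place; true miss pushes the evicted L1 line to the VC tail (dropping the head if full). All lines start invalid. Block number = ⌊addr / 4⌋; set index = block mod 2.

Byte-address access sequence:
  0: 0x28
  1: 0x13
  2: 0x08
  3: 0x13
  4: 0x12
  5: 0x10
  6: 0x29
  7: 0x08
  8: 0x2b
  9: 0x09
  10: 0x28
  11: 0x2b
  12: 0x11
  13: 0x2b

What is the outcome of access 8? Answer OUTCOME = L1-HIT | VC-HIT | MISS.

0: 0x28 (blk 10, set 0) → MISS  vc=[]
1: 0x13 (blk 4, set 0) → MISS  vc=[10]
2: 0x8 (blk 2, set 0) → MISS  vc=[10, 4]
3: 0x13 (blk 4, set 0) → VC-HIT  vc=[10, 2]
4: 0x12 (blk 4, set 0) → L1-HIT  vc=[10, 2]
5: 0x10 (blk 4, set 0) → L1-HIT  vc=[10, 2]
6: 0x29 (blk 10, set 0) → VC-HIT  vc=[4, 2]
7: 0x8 (blk 2, set 0) → VC-HIT  vc=[4, 10]
8: 0x2b (blk 10, set 0) → VC-HIT  vc=[4, 2]
9: 0x9 (blk 2, set 0) → VC-HIT  vc=[4, 10]
10: 0x28 (blk 10, set 0) → VC-HIT  vc=[4, 2]
11: 0x2b (blk 10, set 0) → L1-HIT  vc=[4, 2]
12: 0x11 (blk 4, set 0) → VC-HIT  vc=[10, 2]
13: 0x2b (blk 10, set 0) → VC-HIT  vc=[4, 2]

OUTCOME = VC-HIT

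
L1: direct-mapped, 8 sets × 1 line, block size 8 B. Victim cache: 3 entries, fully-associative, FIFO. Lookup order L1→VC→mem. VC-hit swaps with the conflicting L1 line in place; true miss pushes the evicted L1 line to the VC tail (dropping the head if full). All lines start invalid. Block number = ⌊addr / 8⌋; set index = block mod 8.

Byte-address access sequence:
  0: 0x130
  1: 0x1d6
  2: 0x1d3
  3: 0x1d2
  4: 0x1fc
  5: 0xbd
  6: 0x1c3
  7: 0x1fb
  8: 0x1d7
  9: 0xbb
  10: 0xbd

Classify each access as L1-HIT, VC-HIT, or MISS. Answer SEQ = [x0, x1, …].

#0 0x130→b38/s6 MISS; vc=[]
#1 0x1d6→b58/s2 MISS; vc=[]
#2 0x1d3→b58/s2 L1-HIT; vc=[]
#3 0x1d2→b58/s2 L1-HIT; vc=[]
#4 0x1fc→b63/s7 MISS; vc=[]
#5 0xbd→b23/s7 MISS; vc=[63]
#6 0x1c3→b56/s0 MISS; vc=[63]
#7 0x1fb→b63/s7 VC-HIT; vc=[23]
#8 0x1d7→b58/s2 L1-HIT; vc=[23]
#9 0xbb→b23/s7 VC-HIT; vc=[63]
#10 0xbd→b23/s7 L1-HIT; vc=[63]

SEQ = [MISS, MISS, L1-HIT, L1-HIT, MISS, MISS, MISS, VC-HIT, L1-HIT, VC-HIT, L1-HIT]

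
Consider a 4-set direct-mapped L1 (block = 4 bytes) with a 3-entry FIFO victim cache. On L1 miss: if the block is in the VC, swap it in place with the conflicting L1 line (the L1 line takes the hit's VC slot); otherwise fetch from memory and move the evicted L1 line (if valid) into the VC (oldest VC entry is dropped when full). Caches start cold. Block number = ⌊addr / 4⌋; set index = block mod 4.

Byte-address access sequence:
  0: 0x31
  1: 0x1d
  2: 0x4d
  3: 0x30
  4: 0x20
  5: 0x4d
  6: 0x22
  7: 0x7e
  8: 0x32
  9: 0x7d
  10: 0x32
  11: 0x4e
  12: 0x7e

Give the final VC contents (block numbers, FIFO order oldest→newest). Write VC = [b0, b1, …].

VC = [7, 8, 19]

0: 0x31 (blk 12, set 0) → MISS  vc=[]
1: 0x1d (blk 7, set 3) → MISS  vc=[]
2: 0x4d (blk 19, set 3) → MISS  vc=[7]
3: 0x30 (blk 12, set 0) → L1-HIT  vc=[7]
4: 0x20 (blk 8, set 0) → MISS  vc=[7, 12]
5: 0x4d (blk 19, set 3) → L1-HIT  vc=[7, 12]
6: 0x22 (blk 8, set 0) → L1-HIT  vc=[7, 12]
7: 0x7e (blk 31, set 3) → MISS  vc=[7, 12, 19]
8: 0x32 (blk 12, set 0) → VC-HIT  vc=[7, 8, 19]
9: 0x7d (blk 31, set 3) → L1-HIT  vc=[7, 8, 19]
10: 0x32 (blk 12, set 0) → L1-HIT  vc=[7, 8, 19]
11: 0x4e (blk 19, set 3) → VC-HIT  vc=[7, 8, 31]
12: 0x7e (blk 31, set 3) → VC-HIT  vc=[7, 8, 19]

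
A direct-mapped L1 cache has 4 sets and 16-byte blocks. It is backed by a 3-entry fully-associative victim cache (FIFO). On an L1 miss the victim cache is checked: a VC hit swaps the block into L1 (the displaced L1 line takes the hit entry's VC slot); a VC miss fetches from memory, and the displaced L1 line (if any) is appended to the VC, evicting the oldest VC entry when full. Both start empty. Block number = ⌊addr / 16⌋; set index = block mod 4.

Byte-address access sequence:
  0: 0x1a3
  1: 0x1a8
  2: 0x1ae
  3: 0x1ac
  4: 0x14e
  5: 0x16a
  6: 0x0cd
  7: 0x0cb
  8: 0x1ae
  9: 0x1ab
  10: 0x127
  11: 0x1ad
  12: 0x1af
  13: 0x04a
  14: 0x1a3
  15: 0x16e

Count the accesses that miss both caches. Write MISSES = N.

  [0] addr=0x1a3 blk=26 s=2: MISS | VC []
  [1] addr=0x1a8 blk=26 s=2: L1-HIT | VC []
  [2] addr=0x1ae blk=26 s=2: L1-HIT | VC []
  [3] addr=0x1ac blk=26 s=2: L1-HIT | VC []
  [4] addr=0x14e blk=20 s=0: MISS | VC []
  [5] addr=0x16a blk=22 s=2: MISS | VC [26]
  [6] addr=0xcd blk=12 s=0: MISS | VC [26, 20]
  [7] addr=0xcb blk=12 s=0: L1-HIT | VC [26, 20]
  [8] addr=0x1ae blk=26 s=2: VC-HIT | VC [22, 20]
  [9] addr=0x1ab blk=26 s=2: L1-HIT | VC [22, 20]
  [10] addr=0x127 blk=18 s=2: MISS | VC [22, 20, 26]
  [11] addr=0x1ad blk=26 s=2: VC-HIT | VC [22, 20, 18]
  [12] addr=0x1af blk=26 s=2: L1-HIT | VC [22, 20, 18]
  [13] addr=0x4a blk=4 s=0: MISS | VC [20, 18, 12]
  [14] addr=0x1a3 blk=26 s=2: L1-HIT | VC [20, 18, 12]
  [15] addr=0x16e blk=22 s=2: MISS | VC [18, 12, 26]

MISSES = 7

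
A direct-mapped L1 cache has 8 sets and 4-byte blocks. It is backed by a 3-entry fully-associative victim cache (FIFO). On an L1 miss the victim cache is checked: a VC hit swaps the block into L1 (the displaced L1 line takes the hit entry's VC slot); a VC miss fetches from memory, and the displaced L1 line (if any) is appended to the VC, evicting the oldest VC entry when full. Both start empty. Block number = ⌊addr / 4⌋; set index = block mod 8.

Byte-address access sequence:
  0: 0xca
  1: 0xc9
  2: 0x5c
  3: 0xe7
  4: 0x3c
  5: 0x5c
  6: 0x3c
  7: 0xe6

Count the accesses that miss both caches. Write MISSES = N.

#0 0xca→b50/s2 MISS; vc=[]
#1 0xc9→b50/s2 L1-HIT; vc=[]
#2 0x5c→b23/s7 MISS; vc=[]
#3 0xe7→b57/s1 MISS; vc=[]
#4 0x3c→b15/s7 MISS; vc=[23]
#5 0x5c→b23/s7 VC-HIT; vc=[15]
#6 0x3c→b15/s7 VC-HIT; vc=[23]
#7 0xe6→b57/s1 L1-HIT; vc=[23]

MISSES = 4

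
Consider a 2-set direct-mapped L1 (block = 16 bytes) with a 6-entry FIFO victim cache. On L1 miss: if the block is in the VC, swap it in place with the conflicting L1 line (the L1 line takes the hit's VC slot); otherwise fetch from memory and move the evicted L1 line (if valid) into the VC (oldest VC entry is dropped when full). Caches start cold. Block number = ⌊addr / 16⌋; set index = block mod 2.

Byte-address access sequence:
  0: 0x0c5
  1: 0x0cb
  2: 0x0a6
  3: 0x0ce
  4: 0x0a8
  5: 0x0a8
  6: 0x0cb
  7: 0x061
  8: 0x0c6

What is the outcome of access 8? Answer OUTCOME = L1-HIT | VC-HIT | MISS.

OUTCOME = VC-HIT

0: 0xc5 (blk 12, set 0) → MISS  vc=[]
1: 0xcb (blk 12, set 0) → L1-HIT  vc=[]
2: 0xa6 (blk 10, set 0) → MISS  vc=[12]
3: 0xce (blk 12, set 0) → VC-HIT  vc=[10]
4: 0xa8 (blk 10, set 0) → VC-HIT  vc=[12]
5: 0xa8 (blk 10, set 0) → L1-HIT  vc=[12]
6: 0xcb (blk 12, set 0) → VC-HIT  vc=[10]
7: 0x61 (blk 6, set 0) → MISS  vc=[10, 12]
8: 0xc6 (blk 12, set 0) → VC-HIT  vc=[10, 6]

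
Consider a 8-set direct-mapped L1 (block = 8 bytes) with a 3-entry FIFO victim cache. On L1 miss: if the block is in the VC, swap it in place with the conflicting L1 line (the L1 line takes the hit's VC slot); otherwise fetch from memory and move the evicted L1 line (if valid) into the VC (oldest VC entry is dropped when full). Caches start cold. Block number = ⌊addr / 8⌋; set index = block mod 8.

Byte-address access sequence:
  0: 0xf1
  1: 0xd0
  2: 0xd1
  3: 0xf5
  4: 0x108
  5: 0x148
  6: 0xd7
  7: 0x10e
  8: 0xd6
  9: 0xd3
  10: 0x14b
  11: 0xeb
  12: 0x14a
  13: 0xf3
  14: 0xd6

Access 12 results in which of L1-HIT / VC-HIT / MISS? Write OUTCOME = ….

  [0] addr=0xf1 blk=30 s=6: MISS | VC []
  [1] addr=0xd0 blk=26 s=2: MISS | VC []
  [2] addr=0xd1 blk=26 s=2: L1-HIT | VC []
  [3] addr=0xf5 blk=30 s=6: L1-HIT | VC []
  [4] addr=0x108 blk=33 s=1: MISS | VC []
  [5] addr=0x148 blk=41 s=1: MISS | VC [33]
  [6] addr=0xd7 blk=26 s=2: L1-HIT | VC [33]
  [7] addr=0x10e blk=33 s=1: VC-HIT | VC [41]
  [8] addr=0xd6 blk=26 s=2: L1-HIT | VC [41]
  [9] addr=0xd3 blk=26 s=2: L1-HIT | VC [41]
  [10] addr=0x14b blk=41 s=1: VC-HIT | VC [33]
  [11] addr=0xeb blk=29 s=5: MISS | VC [33]
  [12] addr=0x14a blk=41 s=1: L1-HIT | VC [33]
  [13] addr=0xf3 blk=30 s=6: L1-HIT | VC [33]
  [14] addr=0xd6 blk=26 s=2: L1-HIT | VC [33]

OUTCOME = L1-HIT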